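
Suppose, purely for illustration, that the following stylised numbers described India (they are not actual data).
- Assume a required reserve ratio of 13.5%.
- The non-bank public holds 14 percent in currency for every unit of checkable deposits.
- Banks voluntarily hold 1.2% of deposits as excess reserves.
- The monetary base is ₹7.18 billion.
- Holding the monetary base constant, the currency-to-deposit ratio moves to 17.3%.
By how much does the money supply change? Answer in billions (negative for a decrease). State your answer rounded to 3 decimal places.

Initially m₁ = (1 + 0.14) / (0.135 + 0.012 + 0.14) ≈ 3.97213, so M₁ = 3.97213 × 7.18 ≈ 28.5199 billion.
After the change m₂ = (1 + 0.173) / (0.135 + 0.012 + 0.173) ≈ 3.66562, so M₂ = 3.66562 × 7.18 ≈ 26.3192 billion.
ΔM = M₂ − M₁ = 26.3192 − 28.5199 = -2.2007 billion.

-2.201 billion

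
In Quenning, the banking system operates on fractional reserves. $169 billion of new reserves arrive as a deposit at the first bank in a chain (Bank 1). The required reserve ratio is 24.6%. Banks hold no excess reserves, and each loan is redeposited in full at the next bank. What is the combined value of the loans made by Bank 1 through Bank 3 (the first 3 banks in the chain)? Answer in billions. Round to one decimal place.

Bank i lends (1 − rr)^i of the original deposit: Bank 1 lends 169·0.7540 = 127.4260, Bank 2 lends 169·0.7540² ≈ 96.0792, and so on.
Summing a geometric series: total = 169·[0.7540·(1 − 0.7540^3) / (1 − 0.7540)] ≈ 295.9489 billion.

$295.9 billion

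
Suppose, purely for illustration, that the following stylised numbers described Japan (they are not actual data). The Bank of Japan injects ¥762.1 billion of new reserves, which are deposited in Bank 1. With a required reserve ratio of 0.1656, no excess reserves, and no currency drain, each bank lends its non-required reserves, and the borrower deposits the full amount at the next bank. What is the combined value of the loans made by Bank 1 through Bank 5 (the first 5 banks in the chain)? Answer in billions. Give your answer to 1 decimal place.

Bank i lends (1 − rr)^i of the original deposit: Bank 1 lends 762.1·0.8344 ≈ 635.8962, Bank 2 lends 762.1·0.8344² ≈ 530.5918, and so on.
Summing a geometric series: total = 762.1·[0.8344·(1 − 0.8344^5) / (1 − 0.8344)] ≈ 2286.8604 billion.

¥2286.9 billion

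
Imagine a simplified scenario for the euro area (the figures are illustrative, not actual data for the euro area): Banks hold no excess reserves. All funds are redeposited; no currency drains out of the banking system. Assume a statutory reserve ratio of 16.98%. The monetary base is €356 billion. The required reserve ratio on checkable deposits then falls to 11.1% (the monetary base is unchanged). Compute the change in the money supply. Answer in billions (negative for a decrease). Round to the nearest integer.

Initially m₁ = 1 / (0.1698) ≈ 5.8893, so M₁ = 5.8893 × 356 = 2096.5908 billion.
After the change m₂ = 1 / (0.111) ≈ 9.0090, so M₂ = 9.0090 × 356 = 3207.204 billion.
ΔM = M₂ − M₁ = 3207.204 − 2096.5908 = 1110.6132 billion.

€1111 billion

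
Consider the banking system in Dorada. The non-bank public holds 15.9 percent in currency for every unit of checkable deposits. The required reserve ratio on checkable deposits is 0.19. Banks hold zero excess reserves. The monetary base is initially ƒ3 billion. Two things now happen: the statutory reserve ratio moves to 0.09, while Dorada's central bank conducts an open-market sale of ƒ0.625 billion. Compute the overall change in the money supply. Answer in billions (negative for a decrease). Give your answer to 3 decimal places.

ƒ1.092 billion

Before: m₁ = (1 + 0.159) / (0.19 + 0.159) ≈ 3.32092, MB₁ = 3, so M₁ = 3.32092 × 3 ≈ 9.9628 billion.
After: m₂ = (1 + 0.159) / (0.09 + 0.159) ≈ 4.65462, MB₂ = 3 − 0.625 = 2.375, so M₂ = 4.65462 × 2.375 ≈ 11.0547 billion.
ΔM = M₂ − M₁ = 11.0547 − 9.9628 = 1.0919 billion.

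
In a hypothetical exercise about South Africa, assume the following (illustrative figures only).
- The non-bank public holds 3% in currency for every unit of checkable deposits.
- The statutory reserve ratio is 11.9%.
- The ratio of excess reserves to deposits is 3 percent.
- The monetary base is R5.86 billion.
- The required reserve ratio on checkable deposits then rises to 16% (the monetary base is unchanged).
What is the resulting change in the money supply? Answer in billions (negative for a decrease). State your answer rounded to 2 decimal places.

Initially m₁ = (1 + 0.03) / (0.119 + 0.03 + 0.03) ≈ 5.7542, so M₁ = 5.7542 × 5.86 ≈ 33.7196 billion.
After the change m₂ = (1 + 0.03) / (0.16 + 0.03 + 0.03) ≈ 4.6818, so M₂ = 4.6818 × 5.86 ≈ 27.4353 billion.
ΔM = M₂ − M₁ = 27.4353 − 33.7196 = -6.2843 billion.

-6.28 billion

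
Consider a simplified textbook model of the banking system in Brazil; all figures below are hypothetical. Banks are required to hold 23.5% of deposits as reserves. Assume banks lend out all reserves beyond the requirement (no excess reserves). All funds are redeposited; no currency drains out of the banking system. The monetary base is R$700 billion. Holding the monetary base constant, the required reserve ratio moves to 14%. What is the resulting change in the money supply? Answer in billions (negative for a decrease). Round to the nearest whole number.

R$2021 billion

Initially m₁ = 1 / (0.235) ≈ 4.2553, so M₁ = 4.2553 × 700 = 2978.71 billion.
After the change m₂ = 1 / (0.14) ≈ 7.1429, so M₂ = 7.1429 × 700 = 5000.03 billion.
ΔM = M₂ − M₁ = 5000.03 − 2978.71 = 2021.32 billion.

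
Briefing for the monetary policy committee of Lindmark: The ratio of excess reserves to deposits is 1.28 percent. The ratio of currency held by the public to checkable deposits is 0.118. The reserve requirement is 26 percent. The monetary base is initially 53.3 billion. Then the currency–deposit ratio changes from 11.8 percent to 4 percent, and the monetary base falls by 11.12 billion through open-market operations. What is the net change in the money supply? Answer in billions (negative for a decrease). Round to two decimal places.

Before: m₁ = (1 + 0.118) / (0.26 + 0.0128 + 0.118) ≈ 2.86080, MB₁ = 53.3, so M₁ = 2.86080 × 53.3 ≈ 152.4806 billion.
After: m₂ = (1 + 0.04) / (0.26 + 0.0128 + 0.04) ≈ 3.32481, MB₂ = 53.3 − 11.12 = 42.18, so M₂ = 3.32481 × 42.18 ≈ 140.2405 billion.
ΔM = M₂ − M₁ = 140.2405 − 152.4806 = -12.2401 billion.

-12.24 billion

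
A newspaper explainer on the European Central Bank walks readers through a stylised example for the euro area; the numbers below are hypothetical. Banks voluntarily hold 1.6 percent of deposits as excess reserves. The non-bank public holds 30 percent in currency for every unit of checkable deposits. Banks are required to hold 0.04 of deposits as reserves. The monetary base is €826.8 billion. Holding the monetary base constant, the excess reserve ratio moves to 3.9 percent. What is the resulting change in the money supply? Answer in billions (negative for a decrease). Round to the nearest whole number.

-183 billion

Initially m₁ = (1 + 0.3) / (0.04 + 0.016 + 0.3) ≈ 3.6517, so M₁ = 3.6517 × 826.8 ≈ 3019.2256 billion.
After the change m₂ = (1 + 0.3) / (0.04 + 0.039 + 0.3) ≈ 3.4301, so M₂ = 3.4301 × 826.8 ≈ 2836.0067 billion.
ΔM = M₂ − M₁ = 2836.0067 − 3019.2256 = -183.2189 billion.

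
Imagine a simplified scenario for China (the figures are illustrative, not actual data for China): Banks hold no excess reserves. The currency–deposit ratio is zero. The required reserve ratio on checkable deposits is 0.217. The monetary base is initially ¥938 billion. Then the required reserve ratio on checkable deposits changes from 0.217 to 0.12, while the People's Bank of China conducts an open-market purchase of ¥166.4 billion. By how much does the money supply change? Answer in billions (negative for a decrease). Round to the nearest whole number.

Before: m₁ = 1 / (0.217) ≈ 4.60829, MB₁ = 938, so M₁ = 4.60829 × 938 ≈ 4322.576 billion.
After: m₂ = 1 / (0.12) ≈ 8.33333, MB₂ = 938 + 166.4 = 1104.4, so M₂ = 8.33333 × 1104.4 ≈ 9203.3297 billion.
ΔM = M₂ − M₁ = 9203.3297 − 4322.576 = 4880.7537 billion.

¥4881 billion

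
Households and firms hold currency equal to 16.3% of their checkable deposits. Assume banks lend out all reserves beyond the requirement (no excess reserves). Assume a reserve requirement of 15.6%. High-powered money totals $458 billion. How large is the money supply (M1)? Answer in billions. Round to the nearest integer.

The money multiplier is m = (1 + c) / (rr + c) = (1 + 0.163) / (0.156 + 0.163) ≈ 3.6458.
So M = m × MB = 3.6458 × 458 = 1669.7764 billion.

$1670 billion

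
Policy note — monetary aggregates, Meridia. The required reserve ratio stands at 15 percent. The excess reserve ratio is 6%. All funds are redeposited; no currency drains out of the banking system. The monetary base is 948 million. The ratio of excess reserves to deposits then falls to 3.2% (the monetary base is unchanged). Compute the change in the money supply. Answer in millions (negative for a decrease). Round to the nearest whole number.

Initially m₁ = 1 / (0.15 + 0.06) ≈ 4.7619, so M₁ = 4.7619 × 948 = 4514.2812 million.
After the change m₂ = 1 / (0.15 + 0.032) ≈ 5.4945, so M₂ = 5.4945 × 948 = 5208.786 million.
ΔM = M₂ − M₁ = 5208.786 − 4514.2812 = 694.5048 million.

695 million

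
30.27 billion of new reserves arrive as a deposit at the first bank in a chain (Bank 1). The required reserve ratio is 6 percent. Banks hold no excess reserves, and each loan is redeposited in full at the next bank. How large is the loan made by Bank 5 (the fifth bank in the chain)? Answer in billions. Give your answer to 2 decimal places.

22.22 billion

Each bank lends a fraction (1 − rr) = 0.9400 of the deposit it receives, so Bank 5 receives 30.27·0.9400^4 and lends 30.27·0.9400^5 ≈ 22.2153 billion.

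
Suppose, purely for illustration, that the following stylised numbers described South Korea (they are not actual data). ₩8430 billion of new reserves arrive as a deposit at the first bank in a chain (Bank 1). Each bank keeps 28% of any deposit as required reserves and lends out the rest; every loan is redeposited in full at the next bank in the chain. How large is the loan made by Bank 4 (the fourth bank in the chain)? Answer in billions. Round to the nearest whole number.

₩2265 billion

Each bank lends a fraction (1 − rr) = 0.7200 of the deposit it receives, so Bank 4 receives 8430·0.7200^3 and lends 8430·0.7200^4 ≈ 2265.4661 billion.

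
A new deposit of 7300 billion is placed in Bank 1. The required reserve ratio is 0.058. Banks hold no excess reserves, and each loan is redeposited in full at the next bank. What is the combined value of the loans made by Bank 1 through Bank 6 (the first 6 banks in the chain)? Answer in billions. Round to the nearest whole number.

Bank i lends (1 − rr)^i of the original deposit: Bank 1 lends 7300·0.9420 = 6876.6000, Bank 2 lends 7300·0.9420² = 6477.7572, and so on.
Summing a geometric series: total = 7300·[0.9420·(1 − 0.9420^6) / (1 − 0.9420)] ≈ 35719.9524 billion.

35720 billion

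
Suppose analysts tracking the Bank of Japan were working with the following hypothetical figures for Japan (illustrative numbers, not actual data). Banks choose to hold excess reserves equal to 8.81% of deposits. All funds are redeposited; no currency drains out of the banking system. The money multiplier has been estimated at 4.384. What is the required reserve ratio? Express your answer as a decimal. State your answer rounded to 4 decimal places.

Using m = 4.384. Since m = (1 + c)/(c + rr + e), the denominator satisfies c + rr + e = (1 + c)/m = (1 + 0) / 4.384 ≈ 0.228102.
With c = 0 and e = 0.0881, the required reserve ratio is 0.228102 − 0 − 0.0881 = 0.140002.

0.1400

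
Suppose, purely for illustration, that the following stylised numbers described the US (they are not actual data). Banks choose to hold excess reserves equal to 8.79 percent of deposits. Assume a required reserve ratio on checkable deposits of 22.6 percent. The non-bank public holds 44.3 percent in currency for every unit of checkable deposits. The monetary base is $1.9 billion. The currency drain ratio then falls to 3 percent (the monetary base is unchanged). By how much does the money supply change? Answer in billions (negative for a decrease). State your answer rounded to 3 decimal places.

$2.068 billion

Initially m₁ = (1 + 0.443) / (0.226 + 0.0879 + 0.443) ≈ 1.90646, so M₁ = 1.90646 × 1.9 ≈ 3.6223 billion.
After the change m₂ = (1 + 0.03) / (0.226 + 0.0879 + 0.03) ≈ 2.99506, so M₂ = 2.99506 × 1.9 ≈ 5.6906 billion.
ΔM = M₂ − M₁ = 5.6906 − 3.6223 = 2.0683 billion.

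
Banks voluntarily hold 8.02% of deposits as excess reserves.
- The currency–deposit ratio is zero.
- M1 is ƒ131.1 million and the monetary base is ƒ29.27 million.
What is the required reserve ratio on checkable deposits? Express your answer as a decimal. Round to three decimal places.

Using m = M/MB = 131.1/29.27 ≈ 4.478989. Since m = (1 + c)/(c + rr + e), the denominator satisfies c + rr + e = (1 + c)/m = (1 + 0) / 4.478989 ≈ 0.223265.
With c = 0 and e = 0.0802, the required reserve ratio on checkable deposits is 0.223265 − 0 − 0.0802 = 0.143065.

0.143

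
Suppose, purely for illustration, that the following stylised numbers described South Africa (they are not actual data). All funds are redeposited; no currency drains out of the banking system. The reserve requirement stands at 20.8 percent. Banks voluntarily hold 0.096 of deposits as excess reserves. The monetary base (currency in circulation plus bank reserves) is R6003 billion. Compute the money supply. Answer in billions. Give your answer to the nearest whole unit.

The money multiplier is m = 1 / (rr + e) = 1 / (0.208 + 0.096) ≈ 3.28947.
So M = m × MB = 3.28947 × 6003 ≈ 19746.6884 billion.

R19747 billion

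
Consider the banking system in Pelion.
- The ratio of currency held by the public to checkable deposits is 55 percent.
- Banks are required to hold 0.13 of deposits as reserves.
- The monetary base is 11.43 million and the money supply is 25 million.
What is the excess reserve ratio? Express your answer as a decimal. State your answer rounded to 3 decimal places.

0.029

Using m = M/MB = 25/11.43 ≈ 2.187227. Since m = (1 + c)/(c + rr + e), the denominator satisfies c + rr + e = (1 + c)/m = (1 + 0.55) / 2.187227 ≈ 0.708660.
With c = 0.55 and rr = 0.13, the excess reserve ratio is 0.708660 − 0.55 − 0.13 = 0.02866.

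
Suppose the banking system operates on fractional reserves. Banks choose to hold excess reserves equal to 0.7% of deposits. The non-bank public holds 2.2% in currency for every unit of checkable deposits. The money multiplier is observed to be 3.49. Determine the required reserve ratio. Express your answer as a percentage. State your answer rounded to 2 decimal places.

26.38%

Using m = 3.49. Since m = (1 + c)/(c + rr + e), the denominator satisfies c + rr + e = (1 + c)/m = (1 + 0.022) / 3.49 ≈ 0.292837.
With c = 0.022 and e = 0.007, the required reserve ratio is 0.292837 − 0.022 − 0.007 = 0.263837.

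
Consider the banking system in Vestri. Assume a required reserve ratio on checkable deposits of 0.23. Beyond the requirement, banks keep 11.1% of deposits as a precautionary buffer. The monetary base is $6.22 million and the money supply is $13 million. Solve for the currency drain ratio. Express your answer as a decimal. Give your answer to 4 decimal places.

0.2636

Using m = M/MB = 13/6.22 ≈ 2.090032. From m = (1 + c)/(c + rr + e), rearranging gives 1 + c = m·(c + rr + e), so c·(1 − m) = m·(rr + e) − 1.
Hence c = [m·(rr + e) − 1]/(1 − m) = [2.090032 × (0.23 + 0.111) − 1] / (1 − 2.090032) ≈ 0.263569.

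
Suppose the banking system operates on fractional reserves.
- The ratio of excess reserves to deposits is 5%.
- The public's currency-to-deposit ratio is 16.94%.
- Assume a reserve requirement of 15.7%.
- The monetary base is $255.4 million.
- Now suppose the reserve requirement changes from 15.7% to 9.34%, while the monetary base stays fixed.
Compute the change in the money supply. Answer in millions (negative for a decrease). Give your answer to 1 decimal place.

Initially m₁ = (1 + 0.1694) / (0.157 + 0.05 + 0.1694) ≈ 3.10680, so M₁ = 3.10680 × 255.4 ≈ 793.4767 million.
After the change m₂ = (1 + 0.1694) / (0.0934 + 0.05 + 0.1694) ≈ 3.73849, so M₂ = 3.73849 × 255.4 ≈ 954.8103 million.
ΔM = M₂ − M₁ = 954.8103 − 793.4767 = 161.3336 million.

$161.3 million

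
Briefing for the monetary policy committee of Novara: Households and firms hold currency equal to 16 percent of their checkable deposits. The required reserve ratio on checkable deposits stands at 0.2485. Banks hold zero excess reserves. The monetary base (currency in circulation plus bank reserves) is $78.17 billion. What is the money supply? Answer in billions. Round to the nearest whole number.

The money multiplier is m = (1 + c) / (rr + c) = (1 + 0.16) / (0.2485 + 0.16) ≈ 2.8397.
So M = m × MB = 2.8397 × 78.17 ≈ 221.9793 billion.

$222 billion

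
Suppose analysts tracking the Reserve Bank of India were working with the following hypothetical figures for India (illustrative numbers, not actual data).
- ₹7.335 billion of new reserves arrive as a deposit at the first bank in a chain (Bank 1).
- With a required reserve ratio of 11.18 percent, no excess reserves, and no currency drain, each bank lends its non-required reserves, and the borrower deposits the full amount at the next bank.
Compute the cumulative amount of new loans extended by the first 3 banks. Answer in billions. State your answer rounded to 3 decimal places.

₹17.441 billion

Bank i lends (1 − rr)^i of the original deposit: Bank 1 lends 7.335·0.8882 ≈ 6.5149, Bank 2 lends 7.335·0.8882² ≈ 5.7866, and so on.
Summing a geometric series: total = 7.335·[0.8882·(1 − 0.8882^3) / (1 − 0.8882)] ≈ 17.4412 billion.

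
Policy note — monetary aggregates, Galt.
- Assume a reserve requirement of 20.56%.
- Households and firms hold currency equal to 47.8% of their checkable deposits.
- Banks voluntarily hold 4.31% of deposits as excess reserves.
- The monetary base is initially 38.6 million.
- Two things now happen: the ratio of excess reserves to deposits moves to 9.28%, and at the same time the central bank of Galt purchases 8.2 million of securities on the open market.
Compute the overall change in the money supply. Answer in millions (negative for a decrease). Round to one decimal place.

10.6 million

Before: m₁ = (1 + 0.478) / (0.2056 + 0.0431 + 0.478) ≈ 2.0339, MB₁ = 38.6, so M₁ = 2.0339 × 38.6 ≈ 78.5085 million.
After: m₂ = (1 + 0.478) / (0.2056 + 0.0928 + 0.478) ≈ 1.9037, MB₂ = 38.6 + 8.2 = 46.8, so M₂ = 1.9037 × 46.8 ≈ 89.0932 million.
ΔM = M₂ − M₁ = 89.0932 − 78.5085 = 10.5847 million.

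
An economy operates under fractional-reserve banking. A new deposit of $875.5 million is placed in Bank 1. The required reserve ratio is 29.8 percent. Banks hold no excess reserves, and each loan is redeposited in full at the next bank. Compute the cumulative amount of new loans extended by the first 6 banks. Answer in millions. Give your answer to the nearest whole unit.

Bank i lends (1 − rr)^i of the original deposit: Bank 1 lends 875.5·0.7020 = 614.6010, Bank 2 lends 875.5·0.7020² ≈ 431.4499, and so on.
Summing a geometric series: total = 875.5·[0.7020·(1 − 0.7020^6) / (1 − 0.7020)] ≈ 1815.5885 million.

$1816 million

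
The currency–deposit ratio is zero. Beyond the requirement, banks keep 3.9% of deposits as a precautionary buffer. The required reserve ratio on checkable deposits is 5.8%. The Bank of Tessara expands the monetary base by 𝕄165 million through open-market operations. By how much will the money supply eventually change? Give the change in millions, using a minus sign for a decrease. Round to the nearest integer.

𝕄1701 million

The money multiplier is m = 1 / (rr + e) = 1 / (0.058 + 0.039) ≈ 10.3093.
The purchase adds 165 million of base, so ΔM = m × ΔMB = 10.3093 × (+165) = 1701.0345 million.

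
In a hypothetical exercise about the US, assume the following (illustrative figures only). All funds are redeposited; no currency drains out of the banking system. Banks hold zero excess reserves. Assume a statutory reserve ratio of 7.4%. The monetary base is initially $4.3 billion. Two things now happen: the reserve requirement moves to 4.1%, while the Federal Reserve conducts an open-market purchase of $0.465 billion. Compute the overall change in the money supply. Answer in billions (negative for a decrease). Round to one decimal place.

Before: m₁ = 1 / (0.074) ≈ 13.5135, MB₁ = 4.3, so M₁ = 13.5135 × 4.3 ≈ 58.108 billion.
After: m₂ = 1 / (0.041) ≈ 24.3902, MB₂ = 4.3 + 0.465 = 4.765, so M₂ = 24.3902 × 4.765 ≈ 116.2193 billion.
ΔM = M₂ − M₁ = 116.2193 − 58.108 = 58.1113 billion.

$58.1 billion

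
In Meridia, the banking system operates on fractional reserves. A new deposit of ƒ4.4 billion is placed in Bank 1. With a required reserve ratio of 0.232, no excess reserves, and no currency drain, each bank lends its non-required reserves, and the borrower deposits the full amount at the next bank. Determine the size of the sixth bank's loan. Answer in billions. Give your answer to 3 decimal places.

ƒ0.903 billion

Each bank lends a fraction (1 − rr) = 0.7680 of the deposit it receives, so Bank 6 receives 4.4·0.7680^5 and lends 4.4·0.7680^6 ≈ 0.9029 billion.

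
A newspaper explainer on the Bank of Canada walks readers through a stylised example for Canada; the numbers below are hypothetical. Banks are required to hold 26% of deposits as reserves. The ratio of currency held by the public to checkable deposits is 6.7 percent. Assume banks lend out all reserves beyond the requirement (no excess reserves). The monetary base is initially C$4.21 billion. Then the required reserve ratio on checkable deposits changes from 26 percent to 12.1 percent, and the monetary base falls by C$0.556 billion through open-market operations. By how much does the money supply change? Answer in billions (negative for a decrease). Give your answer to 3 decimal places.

Before: m₁ = (1 + 0.067) / (0.26 + 0.067) ≈ 3.26300, MB₁ = 4.21, so M₁ = 3.26300 × 4.21 ≈ 13.7372 billion.
After: m₂ = (1 + 0.067) / (0.121 + 0.067) ≈ 5.67553, MB₂ = 4.21 − 0.556 = 3.654, so M₂ = 5.67553 × 3.654 ≈ 20.7384 billion.
ΔM = M₂ − M₁ = 20.7384 − 13.7372 = 7.0012 billion.

C$7.001 billion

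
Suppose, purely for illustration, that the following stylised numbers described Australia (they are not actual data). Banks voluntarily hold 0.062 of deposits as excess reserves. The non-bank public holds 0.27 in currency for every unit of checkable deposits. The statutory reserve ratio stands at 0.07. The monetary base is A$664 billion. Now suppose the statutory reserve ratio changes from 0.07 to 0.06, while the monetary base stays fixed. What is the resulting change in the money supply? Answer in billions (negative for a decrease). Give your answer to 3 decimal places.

Initially m₁ = (1 + 0.27) / (0.07 + 0.062 + 0.27) ≈ 3.1592040, so M₁ = 3.1592040 × 664 ≈ 2097.7115 billion.
After the change m₂ = (1 + 0.27) / (0.06 + 0.062 + 0.27) ≈ 3.2397959, so M₂ = 3.2397959 × 664 ≈ 2151.2245 billion.
ΔM = M₂ − M₁ = 2151.2245 − 2097.7115 = 53.513 billion.

A$53.513 billion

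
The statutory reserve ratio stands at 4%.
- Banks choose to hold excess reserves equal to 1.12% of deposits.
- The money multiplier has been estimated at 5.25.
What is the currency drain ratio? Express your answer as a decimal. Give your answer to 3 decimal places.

0.172

Using m = 5.25. From m = (1 + c)/(c + rr + e), rearranging gives 1 + c = m·(c + rr + e), so c·(1 − m) = m·(rr + e) − 1.
Hence c = [m·(rr + e) − 1]/(1 − m) = [5.25 × (0.04 + 0.0112) − 1] / (1 − 5.25) ≈ 0.172047.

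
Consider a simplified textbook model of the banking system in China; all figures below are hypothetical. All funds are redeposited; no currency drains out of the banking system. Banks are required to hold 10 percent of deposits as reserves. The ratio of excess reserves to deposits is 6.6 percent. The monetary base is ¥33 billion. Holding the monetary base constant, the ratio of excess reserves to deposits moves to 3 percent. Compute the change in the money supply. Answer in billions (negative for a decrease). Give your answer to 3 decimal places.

Initially m₁ = 1 / (0.1 + 0.066) ≈ 6.024096, so M₁ = 6.024096 × 33 ≈ 198.7952 billion.
After the change m₂ = 1 / (0.1 + 0.03) ≈ 7.692308, so M₂ = 7.692308 × 33 ≈ 253.8462 billion.
ΔM = M₂ − M₁ = 253.8462 − 198.7952 = 55.051 billion.

¥55.051 billion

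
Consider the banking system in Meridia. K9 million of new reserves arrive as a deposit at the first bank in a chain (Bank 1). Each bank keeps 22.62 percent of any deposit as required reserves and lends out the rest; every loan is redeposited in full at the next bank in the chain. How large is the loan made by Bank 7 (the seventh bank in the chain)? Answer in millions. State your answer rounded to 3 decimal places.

K1.495 million

Each bank lends a fraction (1 − rr) = 0.7738 of the deposit it receives, so Bank 7 receives 9·0.7738^6 and lends 9·0.7738^7 ≈ 1.4950 million.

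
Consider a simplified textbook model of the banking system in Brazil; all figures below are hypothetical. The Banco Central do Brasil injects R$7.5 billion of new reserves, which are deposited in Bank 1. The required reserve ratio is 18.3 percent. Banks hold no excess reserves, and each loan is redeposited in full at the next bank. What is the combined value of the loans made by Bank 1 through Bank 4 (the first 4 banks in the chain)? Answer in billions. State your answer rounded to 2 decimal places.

Bank i lends (1 − rr)^i of the original deposit: Bank 1 lends 7.5·0.8170 = 6.1275, Bank 2 lends 7.5·0.8170² ≈ 5.0062, and so on.
Summing a geometric series: total = 7.5·[0.8170·(1 − 0.8170^4) / (1 − 0.8170)] ≈ 18.5653 billion.

R$18.57 billion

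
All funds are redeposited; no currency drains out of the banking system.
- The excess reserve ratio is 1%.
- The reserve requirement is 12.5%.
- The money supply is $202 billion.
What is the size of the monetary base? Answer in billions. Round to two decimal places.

The money multiplier is m = 1 / (rr + e) = 1 / (0.125 + 0.01) ≈ 7.407407.
MB = M / m = 202 / 7.407407 ≈ 27.27 billion.

$27.27 billion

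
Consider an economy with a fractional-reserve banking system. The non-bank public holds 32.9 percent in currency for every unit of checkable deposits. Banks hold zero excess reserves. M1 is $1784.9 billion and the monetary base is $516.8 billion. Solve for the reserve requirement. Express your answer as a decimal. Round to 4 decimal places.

Using m = M/MB = 1784.9/516.8 ≈ 3.453754. Since m = (1 + c)/(c + rr + e), the denominator satisfies c + rr + e = (1 + c)/m = (1 + 0.329) / 3.453754 ≈ 0.384799.
With c = 0.329 and e = 0, the reserve requirement is 0.384799 − 0.329 − 0 = 0.055799.

0.0558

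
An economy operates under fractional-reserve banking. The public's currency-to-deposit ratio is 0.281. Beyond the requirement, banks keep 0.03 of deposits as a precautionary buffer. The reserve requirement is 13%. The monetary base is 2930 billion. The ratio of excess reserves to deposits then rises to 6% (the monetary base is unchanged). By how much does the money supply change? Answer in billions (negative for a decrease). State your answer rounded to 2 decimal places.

-542.10 billion

Initially m₁ = (1 + 0.281) / (0.13 + 0.03 + 0.281) ≈ 2.9047619, so M₁ = 2.9047619 × 2930 ≈ 8510.9524 billion.
After the change m₂ = (1 + 0.281) / (0.13 + 0.06 + 0.281) ≈ 2.7197452, so M₂ = 2.7197452 × 2930 ≈ 7968.8534 billion.
ΔM = M₂ − M₁ = 7968.8534 − 8510.9524 = -542.099 billion.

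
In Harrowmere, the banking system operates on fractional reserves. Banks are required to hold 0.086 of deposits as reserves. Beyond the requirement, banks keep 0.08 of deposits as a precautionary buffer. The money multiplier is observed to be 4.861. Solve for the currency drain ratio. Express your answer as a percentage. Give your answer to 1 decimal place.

Using m = 4.861. From m = (1 + c)/(c + rr + e), rearranging gives 1 + c = m·(c + rr + e), so c·(1 − m) = m·(rr + e) − 1.
Hence c = [m·(rr + e) − 1]/(1 − m) = [4.861 × (0.086 + 0.08) − 1] / (1 − 4.861) ≈ 0.050006.

5.0%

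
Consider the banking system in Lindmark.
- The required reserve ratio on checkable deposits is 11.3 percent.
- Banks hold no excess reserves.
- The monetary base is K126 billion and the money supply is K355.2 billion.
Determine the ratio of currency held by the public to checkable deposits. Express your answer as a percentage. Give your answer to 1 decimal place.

37.5%

Using m = M/MB = 355.2/126 ≈ 2.819048. From m = (1 + c)/(c + rr + e), rearranging gives 1 + c = m·(c + rr + e), so c·(1 − m) = m·(rr + e) − 1.
Hence c = [m·(rr + e) − 1]/(1 − m) = [2.819048 × (0.113 + 0) − 1] / (1 − 2.819048) ≈ 0.374618.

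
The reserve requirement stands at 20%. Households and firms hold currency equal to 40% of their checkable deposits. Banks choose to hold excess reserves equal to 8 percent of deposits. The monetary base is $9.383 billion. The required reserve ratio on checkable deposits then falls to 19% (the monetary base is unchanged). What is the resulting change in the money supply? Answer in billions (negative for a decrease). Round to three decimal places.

$0.288 billion

Initially m₁ = (1 + 0.4) / (0.2 + 0.08 + 0.4) ≈ 2.05882, so M₁ = 2.05882 × 9.383 ≈ 19.3179 billion.
After the change m₂ = (1 + 0.4) / (0.19 + 0.08 + 0.4) ≈ 2.08955, so M₂ = 2.08955 × 9.383 ≈ 19.6062 billion.
ΔM = M₂ − M₁ = 19.6062 − 19.3179 = 0.2883 billion.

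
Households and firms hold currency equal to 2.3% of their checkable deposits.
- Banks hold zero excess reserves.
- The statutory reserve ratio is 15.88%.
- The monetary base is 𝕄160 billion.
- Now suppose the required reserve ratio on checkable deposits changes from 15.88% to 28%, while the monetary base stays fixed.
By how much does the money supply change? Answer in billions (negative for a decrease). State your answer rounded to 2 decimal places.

-360.13 billion

Initially m₁ = (1 + 0.023) / (0.1588 + 0.023) ≈ 5.627063, so M₁ = 5.627063 × 160 ≈ 900.3301 billion.
After the change m₂ = (1 + 0.023) / (0.28 + 0.023) ≈ 3.376238, so M₂ = 3.376238 × 160 ≈ 540.1981 billion.
ΔM = M₂ − M₁ = 540.1981 − 900.3301 = -360.132 billion.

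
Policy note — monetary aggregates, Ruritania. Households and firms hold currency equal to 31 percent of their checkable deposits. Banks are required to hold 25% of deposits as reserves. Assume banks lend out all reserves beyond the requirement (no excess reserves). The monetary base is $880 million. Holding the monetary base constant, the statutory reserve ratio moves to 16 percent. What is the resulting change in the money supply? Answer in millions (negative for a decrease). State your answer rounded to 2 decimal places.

$394.19 million

Initially m₁ = (1 + 0.31) / (0.25 + 0.31) ≈ 2.339286, so M₁ = 2.339286 × 880 ≈ 2058.5717 million.
After the change m₂ = (1 + 0.31) / (0.16 + 0.31) ≈ 2.787234, so M₂ = 2.787234 × 880 ≈ 2452.7659 million.
ΔM = M₂ − M₁ = 2452.7659 − 2058.5717 = 394.1942 million.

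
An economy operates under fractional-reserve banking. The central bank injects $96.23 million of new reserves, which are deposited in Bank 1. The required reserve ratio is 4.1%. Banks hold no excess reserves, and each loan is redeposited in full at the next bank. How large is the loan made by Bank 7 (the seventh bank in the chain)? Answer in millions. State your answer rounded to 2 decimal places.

$71.79 million

Each bank lends a fraction (1 − rr) = 0.9590 of the deposit it receives, so Bank 7 receives 96.23·0.9590^6 and lends 96.23·0.9590^7 ≈ 71.7862 million.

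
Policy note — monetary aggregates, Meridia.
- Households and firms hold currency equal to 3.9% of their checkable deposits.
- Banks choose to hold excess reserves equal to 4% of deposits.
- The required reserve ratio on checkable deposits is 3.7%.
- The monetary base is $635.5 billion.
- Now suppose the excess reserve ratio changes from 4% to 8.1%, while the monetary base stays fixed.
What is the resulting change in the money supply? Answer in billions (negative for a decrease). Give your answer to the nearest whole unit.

Initially m₁ = (1 + 0.039) / (0.037 + 0.04 + 0.039) ≈ 8.9569, so M₁ = 8.9569 × 635.5 ≈ 5692.1099 billion.
After the change m₂ = (1 + 0.039) / (0.037 + 0.081 + 0.039) ≈ 6.6178, so M₂ = 6.6178 × 635.5 = 4205.6119 billion.
ΔM = M₂ − M₁ = 4205.6119 − 5692.1099 = -1486.498 billion.

-1486 billion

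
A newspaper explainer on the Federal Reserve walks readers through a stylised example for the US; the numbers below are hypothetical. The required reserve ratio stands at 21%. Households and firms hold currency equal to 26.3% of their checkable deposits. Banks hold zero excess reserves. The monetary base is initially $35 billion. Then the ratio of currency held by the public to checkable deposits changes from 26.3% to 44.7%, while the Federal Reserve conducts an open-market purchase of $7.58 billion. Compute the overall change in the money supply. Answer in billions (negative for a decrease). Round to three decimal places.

Before: m₁ = (1 + 0.263) / (0.21 + 0.263) ≈ 2.670190, MB₁ = 35, so M₁ = 2.670190 × 35 ≈ 93.4566 billion.
After: m₂ = (1 + 0.447) / (0.21 + 0.447) ≈ 2.202435, MB₂ = 35 + 7.58 = 42.58, so M₂ = 2.202435 × 42.58 ≈ 93.7797 billion.
ΔM = M₂ − M₁ = 93.7797 − 93.4566 = 0.3231 billion.

$0.323 billion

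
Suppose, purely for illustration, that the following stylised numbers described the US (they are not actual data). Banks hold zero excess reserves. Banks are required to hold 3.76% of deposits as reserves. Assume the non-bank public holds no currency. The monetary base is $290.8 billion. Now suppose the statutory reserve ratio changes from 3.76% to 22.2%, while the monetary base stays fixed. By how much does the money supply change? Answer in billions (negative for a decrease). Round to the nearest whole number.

Initially m₁ = 1 / (0.0376) ≈ 26.5957, so M₁ = 26.5957 × 290.8 ≈ 7734.0296 billion.
After the change m₂ = 1 / (0.222) ≈ 4.5045, so M₂ = 4.5045 × 290.8 = 1309.9086 billion.
ΔM = M₂ − M₁ = 1309.9086 − 7734.0296 = -6424.121 billion.

-6424 billion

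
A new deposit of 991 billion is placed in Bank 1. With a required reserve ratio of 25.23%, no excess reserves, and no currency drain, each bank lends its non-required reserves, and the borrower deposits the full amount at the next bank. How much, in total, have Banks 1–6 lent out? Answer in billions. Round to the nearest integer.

Bank i lends (1 − rr)^i of the original deposit: Bank 1 lends 991·0.7477 = 740.9707, Bank 2 lends 991·0.7477² ≈ 554.0238, and so on.
Summing a geometric series: total = 991·[0.7477·(1 − 0.7477^6) / (1 − 0.7477)] ≈ 2423.7092 billion.

2424 billion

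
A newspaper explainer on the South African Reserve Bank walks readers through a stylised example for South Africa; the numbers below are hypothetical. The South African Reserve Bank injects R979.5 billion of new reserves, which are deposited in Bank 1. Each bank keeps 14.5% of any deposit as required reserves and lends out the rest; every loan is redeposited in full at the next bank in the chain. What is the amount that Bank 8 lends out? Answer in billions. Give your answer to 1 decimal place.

Each bank lends a fraction (1 − rr) = 0.8550 of the deposit it receives, so Bank 8 receives 979.5·0.8550^7 and lends 979.5·0.8550^8 ≈ 279.7263 billion.

R279.7 billion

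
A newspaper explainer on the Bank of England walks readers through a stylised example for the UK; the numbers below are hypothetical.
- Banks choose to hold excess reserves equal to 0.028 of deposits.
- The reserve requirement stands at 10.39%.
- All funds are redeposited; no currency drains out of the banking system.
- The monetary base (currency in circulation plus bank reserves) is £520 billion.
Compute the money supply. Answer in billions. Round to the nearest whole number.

The money multiplier is m = 1 / (rr + e) = 1 / (0.1039 + 0.028) ≈ 7.5815.
So M = m × MB = 7.5815 × 520 = 3942.38 billion.

£3942 billion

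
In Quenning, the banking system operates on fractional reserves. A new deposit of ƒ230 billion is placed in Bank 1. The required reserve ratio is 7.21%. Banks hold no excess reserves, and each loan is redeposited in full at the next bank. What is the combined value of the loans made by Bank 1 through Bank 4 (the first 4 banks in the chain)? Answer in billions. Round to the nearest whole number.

ƒ766 billion

Bank i lends (1 − rr)^i of the original deposit: Bank 1 lends 230·0.9279 = 213.4170, Bank 2 lends 230·0.9279² ≈ 198.0296, and so on.
Summing a geometric series: total = 230·[0.9279·(1 − 0.9279^4) / (1 − 0.9279)] ≈ 765.7015 billion.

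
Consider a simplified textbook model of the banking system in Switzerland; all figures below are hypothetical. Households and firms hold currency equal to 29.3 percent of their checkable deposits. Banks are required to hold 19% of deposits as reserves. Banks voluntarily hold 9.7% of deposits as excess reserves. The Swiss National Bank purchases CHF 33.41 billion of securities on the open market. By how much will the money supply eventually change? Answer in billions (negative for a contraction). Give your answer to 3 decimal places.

CHF 74.481 billion

The money multiplier is m = (1 + c) / (rr + e + c) = (1 + 0.293) / (0.19 + 0.097 + 0.293) ≈ 2.229310.
The purchase adds 33.41 billion of base, so ΔM = m × ΔMB = 2.229310 × (+33.41) ≈ 74.4812 billion.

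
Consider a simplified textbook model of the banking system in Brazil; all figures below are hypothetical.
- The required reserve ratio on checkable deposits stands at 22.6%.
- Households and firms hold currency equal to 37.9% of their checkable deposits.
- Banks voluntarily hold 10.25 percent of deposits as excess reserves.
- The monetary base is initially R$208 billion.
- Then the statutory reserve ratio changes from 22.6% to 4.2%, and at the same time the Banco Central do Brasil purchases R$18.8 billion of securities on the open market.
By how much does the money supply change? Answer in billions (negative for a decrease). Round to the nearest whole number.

Before: m₁ = (1 + 0.379) / (0.226 + 0.1025 + 0.379) ≈ 1.9491, MB₁ = 208, so M₁ = 1.9491 × 208 = 405.4128 billion.
After: m₂ = (1 + 0.379) / (0.042 + 0.1025 + 0.379) ≈ 2.6342, MB₂ = 208 + 18.8 = 226.8, so M₂ = 2.6342 × 226.8 ≈ 597.4366 billion.
ΔM = M₂ − M₁ = 597.4366 − 405.4128 = 192.0238 billion.

R$192 billion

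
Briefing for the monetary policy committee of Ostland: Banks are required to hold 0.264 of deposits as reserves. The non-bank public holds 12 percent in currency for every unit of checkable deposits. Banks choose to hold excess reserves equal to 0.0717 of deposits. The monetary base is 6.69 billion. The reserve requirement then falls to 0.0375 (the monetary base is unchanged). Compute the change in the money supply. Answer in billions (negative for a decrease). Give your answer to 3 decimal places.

16.249 billion

Initially m₁ = (1 + 0.12) / (0.264 + 0.0717 + 0.12) ≈ 2.45776, so M₁ = 2.45776 × 6.69 ≈ 16.4424 billion.
After the change m₂ = (1 + 0.12) / (0.0375 + 0.0717 + 0.12) ≈ 4.88656, so M₂ = 4.88656 × 6.69 ≈ 32.6911 billion.
ΔM = M₂ − M₁ = 32.6911 − 16.4424 = 16.2487 billion.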